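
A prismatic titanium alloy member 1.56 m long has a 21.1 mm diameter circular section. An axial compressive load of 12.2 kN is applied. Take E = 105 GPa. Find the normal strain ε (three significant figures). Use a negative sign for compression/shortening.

-3.32e-04

A = 349.7 mm².
σ = N/A = -34.89 MPa; ε = σ/E = -34.89/105000 = -3.323e-04.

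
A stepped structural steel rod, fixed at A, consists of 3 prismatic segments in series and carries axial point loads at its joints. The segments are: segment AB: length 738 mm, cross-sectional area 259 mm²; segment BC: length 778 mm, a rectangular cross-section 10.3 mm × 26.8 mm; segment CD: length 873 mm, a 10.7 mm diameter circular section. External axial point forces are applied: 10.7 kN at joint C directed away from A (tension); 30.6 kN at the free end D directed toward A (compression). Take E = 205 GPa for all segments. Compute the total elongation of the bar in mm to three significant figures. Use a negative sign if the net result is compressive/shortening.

-2.00 mm

Internal axial forces (sectioning from the free end, tension +): N_CD = -30.6 kN, N_BC = -19.9 kN, N_AB = -19.9 kN.
A_BC = 276 mm².
A_CD = 89.92 mm².
δ_AB = -19900·738/(259·205000) = -0.2766 mm
δ_BC = -19900·778/(276·205000) = -0.2736 mm
δ_CD = -30600·873/(89.92·205000) = -1.449 mm
δ = Σδ_i = -1.999 mm.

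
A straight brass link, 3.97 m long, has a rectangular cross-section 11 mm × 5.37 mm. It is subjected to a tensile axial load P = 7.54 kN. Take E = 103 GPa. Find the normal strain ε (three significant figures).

0.00124

A = 59.07 mm².
σ = N/A = 127.6 MPa; ε = σ/E = 127.6/103000 = 1.239e-03.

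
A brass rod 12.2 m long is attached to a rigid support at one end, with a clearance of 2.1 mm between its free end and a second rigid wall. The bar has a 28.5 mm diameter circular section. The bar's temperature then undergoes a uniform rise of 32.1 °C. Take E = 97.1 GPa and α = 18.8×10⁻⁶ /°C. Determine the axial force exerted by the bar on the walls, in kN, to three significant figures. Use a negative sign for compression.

Free thermal expansion αLΔT = 18.8e-6 · 12200 · 32.1 = 7.362 mm.
The walls engage after the gap closes; constrained expansion = 7.362 − 2.1 = 5.262 mm.
The walls impose strain ε = −(5.262)/12200 = -4.3135e-04; σ = Eε = 97100 · -4.3135e-04 = -41.88 MPa.
Wall reaction R = σ·A = -41.88·637.9 = -26720 N = -26.72 kN.

-26.7 kN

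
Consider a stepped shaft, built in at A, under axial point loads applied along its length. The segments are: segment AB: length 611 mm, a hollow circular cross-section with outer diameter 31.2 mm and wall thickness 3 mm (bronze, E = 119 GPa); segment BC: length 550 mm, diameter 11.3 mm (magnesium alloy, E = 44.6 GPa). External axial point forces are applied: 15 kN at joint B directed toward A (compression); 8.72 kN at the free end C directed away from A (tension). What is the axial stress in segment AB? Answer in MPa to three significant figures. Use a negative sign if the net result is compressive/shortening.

Internal axial forces (sectioning from the free end, tension +): N_BC = 8.72 kN, N_AB = -6.28 kN.
A_AB = 265.8 mm².
σ_AB = N_AB/A_AB = -6280/265.8 = -23.63 MPa.

-23.6 MPa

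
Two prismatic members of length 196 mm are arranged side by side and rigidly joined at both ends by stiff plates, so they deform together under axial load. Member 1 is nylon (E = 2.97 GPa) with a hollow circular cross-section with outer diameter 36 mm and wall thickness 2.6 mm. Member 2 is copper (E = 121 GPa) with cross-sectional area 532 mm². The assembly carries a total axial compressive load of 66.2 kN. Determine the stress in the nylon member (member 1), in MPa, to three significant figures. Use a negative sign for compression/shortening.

-3.02 MPa

A_1 = 272.8 mm².
Equal strain + equilibrium ⇒ each member carries load in proportion to AE: A₁E₁ = 810300 N, A₂E₂ = 64370000 N, ΣAE = 65180000 N.
σ₁ = P·E₁/ΣAE = -66200·2970/65180000 = -3.016 MPa.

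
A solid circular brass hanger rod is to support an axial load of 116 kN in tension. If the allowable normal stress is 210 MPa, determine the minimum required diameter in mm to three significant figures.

26.5 mm

Required area A ≥ P/σ_allow = 116000/210 = 552.4 mm².
For a solid circular section, d ≥ √(4A/π) = 26.52 mm.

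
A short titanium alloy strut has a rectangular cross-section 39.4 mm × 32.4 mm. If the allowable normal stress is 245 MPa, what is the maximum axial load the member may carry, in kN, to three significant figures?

A = 1277 mm².
P_max = σ_allow · A = 245 · 1277 = 312800 N = 312.8 kN.

313 kN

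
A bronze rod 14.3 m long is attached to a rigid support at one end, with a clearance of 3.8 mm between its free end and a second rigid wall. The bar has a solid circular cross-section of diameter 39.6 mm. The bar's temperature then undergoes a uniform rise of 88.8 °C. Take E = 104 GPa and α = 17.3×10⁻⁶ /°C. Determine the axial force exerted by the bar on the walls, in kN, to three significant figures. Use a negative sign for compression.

-163 kN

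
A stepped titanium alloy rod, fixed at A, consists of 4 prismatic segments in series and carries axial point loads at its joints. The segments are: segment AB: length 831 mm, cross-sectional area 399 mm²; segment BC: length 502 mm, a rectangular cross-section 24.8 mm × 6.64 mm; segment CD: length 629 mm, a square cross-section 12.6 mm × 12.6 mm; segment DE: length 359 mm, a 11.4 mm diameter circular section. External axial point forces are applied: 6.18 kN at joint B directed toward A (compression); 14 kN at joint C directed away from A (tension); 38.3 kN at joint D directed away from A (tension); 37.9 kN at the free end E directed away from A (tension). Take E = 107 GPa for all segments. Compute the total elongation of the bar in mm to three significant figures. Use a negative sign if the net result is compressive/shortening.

Internal axial forces (sectioning from the free end, tension +): N_DE = 37.9 kN, N_CD = 76.2 kN, N_BC = 90.2 kN, N_AB = 84.02 kN.
A_BC = 164.7 mm².
A_CD = 158.8 mm².
A_DE = 102.1 mm².
δ_AB = 84020·831/(399·107000) = 1.635 mm
δ_BC = 90200·502/(164.7·107000) = 2.57 mm
δ_CD = 76200·629/(158.8·107000) = 2.822 mm
δ_DE = 37900·359/(102.1·107000) = 1.246 mm
δ = Σδ_i = 8.273 mm.

8.27 mm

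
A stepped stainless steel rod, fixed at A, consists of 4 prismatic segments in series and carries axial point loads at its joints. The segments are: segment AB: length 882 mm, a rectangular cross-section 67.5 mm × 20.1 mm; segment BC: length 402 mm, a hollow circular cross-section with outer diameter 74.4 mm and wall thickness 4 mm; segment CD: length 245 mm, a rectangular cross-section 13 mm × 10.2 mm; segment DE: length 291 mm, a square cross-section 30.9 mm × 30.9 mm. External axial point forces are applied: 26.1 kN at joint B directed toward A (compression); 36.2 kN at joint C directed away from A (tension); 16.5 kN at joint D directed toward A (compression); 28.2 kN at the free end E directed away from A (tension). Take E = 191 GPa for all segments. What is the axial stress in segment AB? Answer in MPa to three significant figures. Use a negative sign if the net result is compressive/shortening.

16.1 MPa

Internal axial forces (sectioning from the free end, tension +): N_DE = 28.2 kN, N_CD = 11.7 kN, N_BC = 47.9 kN, N_AB = 21.8 kN.
A_AB = 1357 mm².
σ_AB = N_AB/A_AB = 21800/1357 = 16.07 MPa.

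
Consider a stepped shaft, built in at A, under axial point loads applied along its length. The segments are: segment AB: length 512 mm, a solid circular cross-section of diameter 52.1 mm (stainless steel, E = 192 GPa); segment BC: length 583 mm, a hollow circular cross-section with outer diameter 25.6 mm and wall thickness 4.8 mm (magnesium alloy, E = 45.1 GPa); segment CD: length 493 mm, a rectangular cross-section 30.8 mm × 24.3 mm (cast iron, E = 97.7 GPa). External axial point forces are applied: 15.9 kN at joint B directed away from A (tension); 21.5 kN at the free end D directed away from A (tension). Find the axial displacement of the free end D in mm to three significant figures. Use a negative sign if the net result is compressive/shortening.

Internal axial forces (sectioning from the free end, tension +): N_CD = 21.5 kN, N_BC = 21.5 kN, N_AB = 37.4 kN.
A_AB = 2132 mm².
A_BC = 313.7 mm².
A_CD = 748.4 mm².
δ_AB = 37400·512/(2132·192000) = 0.04678 mm
δ_BC = 21500·583/(313.7·45100) = 0.8861 mm
δ_CD = 21500·493/(748.4·97700) = 0.145 mm
δ = Σδ_i = 1.078 mm.

1.08 mm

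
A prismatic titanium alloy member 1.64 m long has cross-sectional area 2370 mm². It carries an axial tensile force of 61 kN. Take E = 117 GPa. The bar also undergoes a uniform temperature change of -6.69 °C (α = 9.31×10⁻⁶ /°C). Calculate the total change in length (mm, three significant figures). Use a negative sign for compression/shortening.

δ_mech = NL/(AE) = 61000·1640/(2370·117000) = 0.3608 mm.
δ_thermal = αLΔT = 9.31e-6·1640·-6.69 = -0.1021 mm.
δ = δ_mech + δ_thermal = 0.2586 mm.

0.259 mm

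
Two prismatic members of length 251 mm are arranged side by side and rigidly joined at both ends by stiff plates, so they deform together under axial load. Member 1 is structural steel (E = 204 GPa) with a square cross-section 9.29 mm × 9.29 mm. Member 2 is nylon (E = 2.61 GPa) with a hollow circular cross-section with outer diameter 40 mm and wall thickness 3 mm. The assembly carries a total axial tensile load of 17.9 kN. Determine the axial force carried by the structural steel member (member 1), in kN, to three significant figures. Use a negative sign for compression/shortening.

A_1 = 86.3 mm².
A_2 = 348.7 mm².
Equal strain + equilibrium ⇒ each member carries load in proportion to AE: A₁E₁ = 17610000 N, A₂E₂ = 910200 N, ΣAE = 18520000 N.
F₁ = P·A₁E₁/ΣAE = 17900·17610000/18520000 = 17020 N.

17.0 kN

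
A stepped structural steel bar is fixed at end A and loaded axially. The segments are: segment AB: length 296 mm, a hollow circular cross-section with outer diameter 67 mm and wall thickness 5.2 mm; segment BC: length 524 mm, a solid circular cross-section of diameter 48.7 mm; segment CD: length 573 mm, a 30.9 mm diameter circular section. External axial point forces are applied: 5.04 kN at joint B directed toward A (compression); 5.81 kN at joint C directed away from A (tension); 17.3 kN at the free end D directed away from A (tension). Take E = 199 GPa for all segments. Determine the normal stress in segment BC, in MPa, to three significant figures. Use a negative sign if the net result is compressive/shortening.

12.4 MPa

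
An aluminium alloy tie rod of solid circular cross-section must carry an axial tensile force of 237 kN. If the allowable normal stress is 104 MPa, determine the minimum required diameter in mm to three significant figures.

Required area A ≥ P/σ_allow = 237000/104 = 2279 mm².
For a solid circular section, d ≥ √(4A/π) = 53.87 mm.

53.9 mm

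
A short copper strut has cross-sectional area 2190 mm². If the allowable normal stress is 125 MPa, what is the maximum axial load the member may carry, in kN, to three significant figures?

274 kN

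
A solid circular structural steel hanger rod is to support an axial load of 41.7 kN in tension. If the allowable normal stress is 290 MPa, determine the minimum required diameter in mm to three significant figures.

13.5 mm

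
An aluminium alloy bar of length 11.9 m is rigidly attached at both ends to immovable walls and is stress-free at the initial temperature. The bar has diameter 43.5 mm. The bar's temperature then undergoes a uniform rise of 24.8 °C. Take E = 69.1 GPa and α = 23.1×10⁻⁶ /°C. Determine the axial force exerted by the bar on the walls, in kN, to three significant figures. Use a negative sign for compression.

Free thermal expansion αLΔT = 23.1e-6 · 11900 · 24.8 = 6.817 mm.
The walls impose strain ε = −(6.817)/11900 = -5.7288e-04; σ = Eε = 69100 · -5.7288e-04 = -39.59 MPa.
Wall reaction R = σ·A = -39.59·1486 = -58830 N = -58.83 kN.

-58.8 kN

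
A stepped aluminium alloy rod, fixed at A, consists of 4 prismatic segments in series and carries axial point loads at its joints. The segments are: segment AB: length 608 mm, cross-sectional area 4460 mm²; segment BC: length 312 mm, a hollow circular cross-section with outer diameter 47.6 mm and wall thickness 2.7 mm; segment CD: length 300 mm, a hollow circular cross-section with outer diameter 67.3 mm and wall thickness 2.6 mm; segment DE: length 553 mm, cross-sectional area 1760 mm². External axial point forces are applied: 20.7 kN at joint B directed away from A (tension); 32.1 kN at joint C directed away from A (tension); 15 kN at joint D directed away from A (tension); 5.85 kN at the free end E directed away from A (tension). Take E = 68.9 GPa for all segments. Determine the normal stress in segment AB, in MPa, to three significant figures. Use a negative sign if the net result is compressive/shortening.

16.5 MPa

Internal axial forces (sectioning from the free end, tension +): N_DE = 5.85 kN, N_CD = 20.85 kN, N_BC = 52.95 kN, N_AB = 73.65 kN.
σ_AB = N_AB/A_AB = 73650/4460 = 16.51 MPa.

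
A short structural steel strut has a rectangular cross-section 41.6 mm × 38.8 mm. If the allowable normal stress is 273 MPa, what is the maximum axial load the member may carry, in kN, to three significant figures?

A = 1614 mm².
P_max = σ_allow · A = 273 · 1614 = 440600 N = 440.6 kN.

441 kN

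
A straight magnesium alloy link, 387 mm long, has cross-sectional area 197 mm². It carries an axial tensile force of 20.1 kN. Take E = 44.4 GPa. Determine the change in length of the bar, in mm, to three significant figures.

0.889 mm

δ_mech = NL/(AE) = 20100·387/(197·44400) = 0.8893 mm.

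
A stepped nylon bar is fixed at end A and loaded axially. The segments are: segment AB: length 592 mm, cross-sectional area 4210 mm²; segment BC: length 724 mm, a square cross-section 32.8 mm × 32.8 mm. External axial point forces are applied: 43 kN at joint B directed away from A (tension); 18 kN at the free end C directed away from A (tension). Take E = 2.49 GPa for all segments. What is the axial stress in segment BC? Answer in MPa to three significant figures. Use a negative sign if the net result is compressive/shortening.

16.7 MPa

Internal axial forces (sectioning from the free end, tension +): N_BC = 18 kN, N_AB = 61 kN.
A_BC = 1076 mm².
σ_BC = N_BC/A_BC = 18000/1076 = 16.73 MPa.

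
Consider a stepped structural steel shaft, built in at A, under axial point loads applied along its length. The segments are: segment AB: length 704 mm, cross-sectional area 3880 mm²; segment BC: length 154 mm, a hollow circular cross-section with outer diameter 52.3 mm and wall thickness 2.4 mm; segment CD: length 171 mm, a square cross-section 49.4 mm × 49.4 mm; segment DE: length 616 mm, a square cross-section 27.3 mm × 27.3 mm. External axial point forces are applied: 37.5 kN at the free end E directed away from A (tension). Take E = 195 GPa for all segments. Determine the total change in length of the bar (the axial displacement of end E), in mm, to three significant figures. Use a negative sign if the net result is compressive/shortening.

0.286 mm

Internal axial forces (sectioning from the free end, tension +): N_DE = 37.5 kN, N_CD = 37.5 kN, N_BC = 37.5 kN, N_AB = 37.5 kN.
A_BC = 376.2 mm².
A_CD = 2440 mm².
A_DE = 745.3 mm².
δ_AB = 37500·704/(3880·195000) = 0.03489 mm
δ_BC = 37500·154/(376.2·195000) = 0.07871 mm
δ_CD = 37500·171/(2440·195000) = 0.01348 mm
δ_DE = 37500·616/(745.3·195000) = 0.1589 mm
δ = Σδ_i = 0.286 mm.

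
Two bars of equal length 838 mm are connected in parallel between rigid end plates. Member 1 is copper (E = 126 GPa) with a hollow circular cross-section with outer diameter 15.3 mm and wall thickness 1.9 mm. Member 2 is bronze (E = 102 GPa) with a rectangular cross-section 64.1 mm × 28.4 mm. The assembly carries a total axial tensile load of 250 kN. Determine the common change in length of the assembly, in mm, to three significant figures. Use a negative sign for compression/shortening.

1.07 mm

A_1 = 79.98 mm².
A_2 = 1820 mm².
Equal strain + equilibrium ⇒ each member carries load in proportion to AE: A₁E₁ = 10080000 N, A₂E₂ = 185700000 N, ΣAE = 195800000 N.
δ = PL/ΣAE = 250000·838/195800000 = 1.07 mm.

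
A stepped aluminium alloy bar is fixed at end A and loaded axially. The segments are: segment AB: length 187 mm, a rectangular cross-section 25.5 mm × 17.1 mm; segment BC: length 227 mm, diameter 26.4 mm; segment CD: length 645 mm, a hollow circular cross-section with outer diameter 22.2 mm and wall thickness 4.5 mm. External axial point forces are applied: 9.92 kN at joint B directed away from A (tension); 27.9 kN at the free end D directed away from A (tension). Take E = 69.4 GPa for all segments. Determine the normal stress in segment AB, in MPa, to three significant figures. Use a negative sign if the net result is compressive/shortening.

86.7 MPa

Internal axial forces (sectioning from the free end, tension +): N_CD = 27.9 kN, N_BC = 27.9 kN, N_AB = 37.82 kN.
A_AB = 436.1 mm².
σ_AB = N_AB/A_AB = 37820/436.1 = 86.73 MPa.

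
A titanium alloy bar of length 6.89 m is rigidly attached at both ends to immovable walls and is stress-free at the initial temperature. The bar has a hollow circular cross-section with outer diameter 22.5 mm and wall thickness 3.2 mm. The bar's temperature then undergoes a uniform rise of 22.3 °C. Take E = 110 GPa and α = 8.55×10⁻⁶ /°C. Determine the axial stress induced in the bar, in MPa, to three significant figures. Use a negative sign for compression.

-21.0 MPa

Free thermal expansion αLΔT = 8.55e-6 · 6890 · 22.3 = 1.314 mm.
The walls impose strain ε = −(1.314)/6890 = -1.9067e-04; σ = Eε = 110000 · -1.9067e-04 = -20.97 MPa.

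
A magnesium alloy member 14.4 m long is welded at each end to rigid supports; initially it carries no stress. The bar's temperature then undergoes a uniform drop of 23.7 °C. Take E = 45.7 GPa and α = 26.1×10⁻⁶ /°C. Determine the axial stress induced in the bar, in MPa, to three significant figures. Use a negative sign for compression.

28.3 MPa

Free thermal expansion αLΔT = 26.1e-6 · 14400 · -23.7 = -8.907 mm.
The walls impose strain ε = −(-8.907)/14400 = 6.1857e-04; σ = Eε = 45700 · 6.1857e-04 = 28.27 MPa.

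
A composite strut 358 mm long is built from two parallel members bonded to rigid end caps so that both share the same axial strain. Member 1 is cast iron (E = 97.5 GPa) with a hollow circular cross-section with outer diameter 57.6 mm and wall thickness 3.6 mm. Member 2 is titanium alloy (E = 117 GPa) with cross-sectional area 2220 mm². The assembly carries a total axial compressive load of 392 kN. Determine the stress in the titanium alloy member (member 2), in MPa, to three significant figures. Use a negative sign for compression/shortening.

A_1 = 610.7 mm².
Equal strain + equilibrium ⇒ each member carries load in proportion to AE: A₁E₁ = 59550000 N, A₂E₂ = 259700000 N, ΣAE = 319300000 N.
σ₂ = P·E₂/ΣAE = -392000·117000/319300000 = -143.6 MPa.

-144 MPa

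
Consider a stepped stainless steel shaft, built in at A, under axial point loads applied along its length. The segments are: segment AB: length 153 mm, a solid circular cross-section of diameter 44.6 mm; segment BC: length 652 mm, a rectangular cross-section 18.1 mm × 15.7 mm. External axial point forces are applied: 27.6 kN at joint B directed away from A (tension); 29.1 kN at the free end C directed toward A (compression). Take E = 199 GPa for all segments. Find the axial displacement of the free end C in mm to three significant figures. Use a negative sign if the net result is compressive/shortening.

-0.336 mm

Internal axial forces (sectioning from the free end, tension +): N_BC = -29.1 kN, N_AB = -1.5 kN.
A_AB = 1562 mm².
A_BC = 284.2 mm².
δ_AB = -1500·153/(1562·199000) = -0.0007382 mm
δ_BC = -29100·652/(284.2·199000) = -0.3355 mm
δ = Σδ_i = -0.3363 mm.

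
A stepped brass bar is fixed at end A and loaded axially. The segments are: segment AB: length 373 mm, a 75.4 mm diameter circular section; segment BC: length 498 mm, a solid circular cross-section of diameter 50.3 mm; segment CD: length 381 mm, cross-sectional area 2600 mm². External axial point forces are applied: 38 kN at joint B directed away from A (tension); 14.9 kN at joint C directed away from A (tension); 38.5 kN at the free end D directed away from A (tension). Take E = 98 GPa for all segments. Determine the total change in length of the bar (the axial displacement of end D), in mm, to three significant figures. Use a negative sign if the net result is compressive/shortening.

Internal axial forces (sectioning from the free end, tension +): N_CD = 38.5 kN, N_BC = 53.4 kN, N_AB = 91.4 kN.
A_AB = 4465 mm².
A_BC = 1987 mm².
δ_AB = 91400·373/(4465·98000) = 0.07791 mm
δ_BC = 53400·498/(1987·98000) = 0.1366 mm
δ_CD = 38500·381/(2600·98000) = 0.05757 mm
δ = Σδ_i = 0.272 mm.

0.272 mm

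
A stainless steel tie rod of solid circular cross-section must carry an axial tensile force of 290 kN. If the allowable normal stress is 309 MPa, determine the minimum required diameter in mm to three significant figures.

34.6 mm

Required area A ≥ P/σ_allow = 290000/309 = 938.5 mm².
For a solid circular section, d ≥ √(4A/π) = 34.57 mm.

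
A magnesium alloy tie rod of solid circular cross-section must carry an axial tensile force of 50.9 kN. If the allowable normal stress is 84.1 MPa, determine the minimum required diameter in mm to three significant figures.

27.8 mm

Required area A ≥ P/σ_allow = 50900/84.1 = 605.2 mm².
For a solid circular section, d ≥ √(4A/π) = 27.76 mm.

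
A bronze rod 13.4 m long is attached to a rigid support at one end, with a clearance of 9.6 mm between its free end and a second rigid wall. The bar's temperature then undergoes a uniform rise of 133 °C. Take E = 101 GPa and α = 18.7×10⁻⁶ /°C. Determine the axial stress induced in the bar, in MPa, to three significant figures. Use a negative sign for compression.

Free thermal expansion αLΔT = 18.7e-6 · 13400 · 133 = 33.33 mm.
The walls engage after the gap closes; constrained expansion = 33.33 − 9.6 = 23.73 mm.
The walls impose strain ε = −(23.73)/13400 = -1.7707e-03; σ = Eε = 101000 · -1.7707e-03 = -178.8 MPa.

-179 MPa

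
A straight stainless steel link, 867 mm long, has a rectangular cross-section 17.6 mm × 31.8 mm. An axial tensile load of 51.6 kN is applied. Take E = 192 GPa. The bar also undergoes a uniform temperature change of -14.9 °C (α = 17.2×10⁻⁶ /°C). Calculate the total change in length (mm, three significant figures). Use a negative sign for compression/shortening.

A = 559.7 mm².
δ_mech = NL/(AE) = 51600·867/(559.7·192000) = 0.4163 mm.
δ_thermal = αLΔT = 17.2e-6·867·-14.9 = -0.2222 mm.
δ = δ_mech + δ_thermal = 0.1941 mm.

0.194 mm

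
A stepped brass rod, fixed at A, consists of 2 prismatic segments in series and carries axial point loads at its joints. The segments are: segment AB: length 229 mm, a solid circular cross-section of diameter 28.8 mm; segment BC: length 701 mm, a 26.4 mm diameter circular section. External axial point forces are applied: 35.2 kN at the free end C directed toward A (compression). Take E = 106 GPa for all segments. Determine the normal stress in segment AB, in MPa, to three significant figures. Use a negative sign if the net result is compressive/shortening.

Internal axial forces (sectioning from the free end, tension +): N_BC = -35.2 kN, N_AB = -35.2 kN.
A_AB = 651.4 mm².
σ_AB = N_AB/A_AB = -35200/651.4 = -54.03 MPa.

-54.0 MPa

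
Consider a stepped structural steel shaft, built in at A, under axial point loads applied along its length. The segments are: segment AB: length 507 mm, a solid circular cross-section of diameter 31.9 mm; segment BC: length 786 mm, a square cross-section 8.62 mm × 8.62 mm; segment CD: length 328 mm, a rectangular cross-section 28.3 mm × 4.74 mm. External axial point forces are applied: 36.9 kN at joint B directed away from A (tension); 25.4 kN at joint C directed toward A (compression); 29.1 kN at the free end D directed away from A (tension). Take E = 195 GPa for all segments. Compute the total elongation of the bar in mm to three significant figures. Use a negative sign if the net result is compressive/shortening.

0.698 mm

Internal axial forces (sectioning from the free end, tension +): N_CD = 29.1 kN, N_BC = 3.7 kN, N_AB = 40.6 kN.
A_AB = 799.2 mm².
A_BC = 74.3 mm².
A_CD = 134.1 mm².
δ_AB = 40600·507/(799.2·195000) = 0.1321 mm
δ_BC = 3700·786/(74.3·195000) = 0.2007 mm
δ_CD = 29100·328/(134.1·195000) = 0.3649 mm
δ = Σδ_i = 0.6977 mm.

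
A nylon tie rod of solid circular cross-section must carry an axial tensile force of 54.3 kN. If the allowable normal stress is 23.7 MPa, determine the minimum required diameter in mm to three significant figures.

Required area A ≥ P/σ_allow = 54300/23.7 = 2291 mm².
For a solid circular section, d ≥ √(4A/π) = 54.01 mm.

54.0 mm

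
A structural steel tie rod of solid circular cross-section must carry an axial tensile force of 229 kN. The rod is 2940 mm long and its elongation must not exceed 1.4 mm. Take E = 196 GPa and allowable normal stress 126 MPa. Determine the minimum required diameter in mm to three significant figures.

55.9 mm

Required area A ≥ P/σ_allow = 229000/126 = 1817 mm².
For a solid circular section, d ≥ √(4A/π) = 48.1 mm.
Elongation limit: A ≥ PL/(Eδ_allow) = 229000·2940/(196000·1.4) = 2454 mm² ⇒ d ≥ 55.89 mm.
The elongation limit governs.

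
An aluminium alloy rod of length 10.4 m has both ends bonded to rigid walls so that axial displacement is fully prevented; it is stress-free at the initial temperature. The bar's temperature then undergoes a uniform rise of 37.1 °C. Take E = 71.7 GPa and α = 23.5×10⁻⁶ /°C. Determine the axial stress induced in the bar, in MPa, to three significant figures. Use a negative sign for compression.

Free thermal expansion αLΔT = 23.5e-6 · 10400 · 37.1 = 9.067 mm.
The walls impose strain ε = −(9.067)/10400 = -8.7185e-04; σ = Eε = 71700 · -8.7185e-04 = -62.51 MPa.

-62.5 MPa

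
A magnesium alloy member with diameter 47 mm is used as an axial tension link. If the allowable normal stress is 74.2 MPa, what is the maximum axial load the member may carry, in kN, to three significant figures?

A = 1735 mm².
P_max = σ_allow · A = 74.2 · 1735 = 128700 N = 128.7 kN.

129 kN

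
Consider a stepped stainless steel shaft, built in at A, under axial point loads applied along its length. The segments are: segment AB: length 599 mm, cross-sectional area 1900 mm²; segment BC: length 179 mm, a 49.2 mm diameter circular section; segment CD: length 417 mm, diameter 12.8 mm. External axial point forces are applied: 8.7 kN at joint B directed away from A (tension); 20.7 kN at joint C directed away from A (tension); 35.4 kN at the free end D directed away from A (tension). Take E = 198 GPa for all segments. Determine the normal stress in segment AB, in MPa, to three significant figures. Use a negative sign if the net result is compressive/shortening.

Internal axial forces (sectioning from the free end, tension +): N_CD = 35.4 kN, N_BC = 56.1 kN, N_AB = 64.8 kN.
σ_AB = N_AB/A_AB = 64800/1900 = 34.11 MPa.

34.1 MPa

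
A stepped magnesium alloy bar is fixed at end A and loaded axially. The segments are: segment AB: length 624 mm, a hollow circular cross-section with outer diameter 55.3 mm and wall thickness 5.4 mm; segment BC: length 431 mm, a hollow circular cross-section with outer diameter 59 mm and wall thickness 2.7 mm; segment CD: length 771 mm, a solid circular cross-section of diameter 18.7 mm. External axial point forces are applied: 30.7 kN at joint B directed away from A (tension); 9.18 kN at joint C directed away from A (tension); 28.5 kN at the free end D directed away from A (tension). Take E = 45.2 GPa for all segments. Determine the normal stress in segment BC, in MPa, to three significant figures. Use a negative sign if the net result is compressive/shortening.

78.9 MPa

Internal axial forces (sectioning from the free end, tension +): N_CD = 28.5 kN, N_BC = 37.68 kN, N_AB = 68.38 kN.
A_BC = 477.6 mm².
σ_BC = N_BC/A_BC = 37680/477.6 = 78.9 MPa.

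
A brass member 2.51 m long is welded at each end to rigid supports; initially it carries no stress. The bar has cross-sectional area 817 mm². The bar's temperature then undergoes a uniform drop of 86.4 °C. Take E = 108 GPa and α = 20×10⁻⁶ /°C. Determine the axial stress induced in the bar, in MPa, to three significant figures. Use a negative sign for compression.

Free thermal expansion αLΔT = 20e-6 · 2510 · -86.4 = -4.337 mm.
The walls impose strain ε = −(-4.337)/2510 = 1.7280e-03; σ = Eε = 108000 · 1.7280e-03 = 186.6 MPa.

187 MPa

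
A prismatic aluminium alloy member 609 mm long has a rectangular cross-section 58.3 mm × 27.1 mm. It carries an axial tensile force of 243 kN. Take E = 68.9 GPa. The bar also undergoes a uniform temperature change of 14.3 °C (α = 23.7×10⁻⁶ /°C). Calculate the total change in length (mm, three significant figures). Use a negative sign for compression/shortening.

1.57 mm

A = 1580 mm².
δ_mech = NL/(AE) = 243000·609/(1580·68900) = 1.359 mm.
δ_thermal = αLΔT = 23.7e-6·609·14.3 = 0.2064 mm.
δ = δ_mech + δ_thermal = 1.566 mm.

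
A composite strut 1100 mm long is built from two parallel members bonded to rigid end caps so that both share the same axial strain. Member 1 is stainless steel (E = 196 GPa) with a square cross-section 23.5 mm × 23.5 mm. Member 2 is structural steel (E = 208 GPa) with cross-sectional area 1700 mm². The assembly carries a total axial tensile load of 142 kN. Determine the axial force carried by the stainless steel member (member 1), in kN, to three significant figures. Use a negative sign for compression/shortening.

33.3 kN

A_1 = 552.2 mm².
Equal strain + equilibrium ⇒ each member carries load in proportion to AE: A₁E₁ = 108200000 N, A₂E₂ = 353600000 N, ΣAE = 461800000 N.
F₁ = P·A₁E₁/ΣAE = 142000·108200000/461800000 = 33280 N.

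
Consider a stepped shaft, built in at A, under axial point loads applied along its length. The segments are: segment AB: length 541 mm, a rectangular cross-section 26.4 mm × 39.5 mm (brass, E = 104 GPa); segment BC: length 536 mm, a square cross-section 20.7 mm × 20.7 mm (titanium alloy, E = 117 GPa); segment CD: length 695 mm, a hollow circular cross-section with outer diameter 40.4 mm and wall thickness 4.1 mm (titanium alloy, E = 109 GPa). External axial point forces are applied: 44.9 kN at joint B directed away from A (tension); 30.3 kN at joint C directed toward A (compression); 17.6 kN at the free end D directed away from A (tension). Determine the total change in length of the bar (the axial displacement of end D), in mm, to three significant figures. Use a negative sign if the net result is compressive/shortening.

Internal axial forces (sectioning from the free end, tension +): N_CD = 17.6 kN, N_BC = -12.7 kN, N_AB = 32.2 kN.
A_AB = 1043 mm².
A_BC = 428.5 mm².
A_CD = 467.6 mm².
δ_AB = 32200·541/(1043·104000) = 0.1606 mm
δ_BC = -12700·536/(428.5·117000) = -0.1358 mm
δ_CD = 17600·695/(467.6·109000) = 0.24 mm
δ = Σδ_i = 0.2649 mm.

0.265 mm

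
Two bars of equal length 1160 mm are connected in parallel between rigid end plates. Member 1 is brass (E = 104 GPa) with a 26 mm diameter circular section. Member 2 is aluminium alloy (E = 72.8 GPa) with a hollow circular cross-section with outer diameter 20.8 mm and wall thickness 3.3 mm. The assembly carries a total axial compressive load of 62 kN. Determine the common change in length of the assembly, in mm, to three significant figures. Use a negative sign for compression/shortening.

A_1 = 530.9 mm².
A_2 = 181.4 mm².
Equal strain + equilibrium ⇒ each member carries load in proportion to AE: A₁E₁ = 55220000 N, A₂E₂ = 13210000 N, ΣAE = 68420000 N.
δ = PL/ΣAE = -62000·1160/68420000 = -1.051 mm.

-1.05 mm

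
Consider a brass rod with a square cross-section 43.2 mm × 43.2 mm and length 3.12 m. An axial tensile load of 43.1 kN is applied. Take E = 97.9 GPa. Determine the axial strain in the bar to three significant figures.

2.36e-04

A = 1866 mm².
σ = N/A = 23.09 MPa; ε = σ/E = 23.09/97900 = 2.359e-04.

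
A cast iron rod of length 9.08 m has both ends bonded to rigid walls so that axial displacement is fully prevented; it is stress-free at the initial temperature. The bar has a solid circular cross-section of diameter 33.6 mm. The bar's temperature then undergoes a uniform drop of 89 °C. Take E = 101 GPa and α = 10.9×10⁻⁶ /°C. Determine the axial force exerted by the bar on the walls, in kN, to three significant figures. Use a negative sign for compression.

Free thermal expansion αLΔT = 10.9e-6 · 9080 · -89 = -8.809 mm.
The walls impose strain ε = −(-8.809)/9080 = 9.7010e-04; σ = Eε = 101000 · 9.7010e-04 = 97.98 MPa.
Wall reaction R = σ·A = 97.98·886.7 = 86880 N = 86.88 kN.

86.9 kN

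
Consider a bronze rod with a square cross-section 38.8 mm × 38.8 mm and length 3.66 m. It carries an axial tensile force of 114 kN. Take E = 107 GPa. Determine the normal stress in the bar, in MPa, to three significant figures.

75.7 MPa

A = 1505 mm².
σ = N/A = 114000/1505 = 75.73 MPa.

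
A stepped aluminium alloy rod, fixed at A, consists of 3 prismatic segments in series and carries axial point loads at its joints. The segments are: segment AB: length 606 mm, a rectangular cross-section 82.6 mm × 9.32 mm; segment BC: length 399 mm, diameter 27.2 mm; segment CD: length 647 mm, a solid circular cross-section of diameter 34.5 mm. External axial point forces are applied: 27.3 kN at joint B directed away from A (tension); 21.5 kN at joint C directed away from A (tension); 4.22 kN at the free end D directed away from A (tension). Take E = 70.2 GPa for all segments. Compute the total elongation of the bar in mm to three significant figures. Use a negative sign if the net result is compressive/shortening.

Internal axial forces (sectioning from the free end, tension +): N_CD = 4.22 kN, N_BC = 25.72 kN, N_AB = 53.02 kN.
A_AB = 769.8 mm².
A_BC = 581.1 mm².
A_CD = 934.8 mm².
δ_AB = 53020·606/(769.8·70200) = 0.5945 mm
δ_BC = 25720·399/(581.1·70200) = 0.2516 mm
δ_CD = 4220·647/(934.8·70200) = 0.04161 mm
δ = Σδ_i = 0.8877 mm.

0.888 mm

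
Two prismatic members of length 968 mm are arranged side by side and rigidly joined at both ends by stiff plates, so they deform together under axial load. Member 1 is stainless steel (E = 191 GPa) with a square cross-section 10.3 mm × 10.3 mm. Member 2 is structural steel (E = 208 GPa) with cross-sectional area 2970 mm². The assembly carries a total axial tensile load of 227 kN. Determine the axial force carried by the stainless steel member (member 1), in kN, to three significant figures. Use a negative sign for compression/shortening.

A_1 = 106.1 mm².
Equal strain + equilibrium ⇒ each member carries load in proportion to AE: A₁E₁ = 20260000 N, A₂E₂ = 617800000 N, ΣAE = 638000000 N.
F₁ = P·A₁E₁/ΣAE = 227000·20260000/638000000 = 7209 N.

7.21 kN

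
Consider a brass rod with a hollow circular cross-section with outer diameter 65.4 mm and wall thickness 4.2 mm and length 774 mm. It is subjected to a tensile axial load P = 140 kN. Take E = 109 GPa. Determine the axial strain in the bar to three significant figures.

0.00159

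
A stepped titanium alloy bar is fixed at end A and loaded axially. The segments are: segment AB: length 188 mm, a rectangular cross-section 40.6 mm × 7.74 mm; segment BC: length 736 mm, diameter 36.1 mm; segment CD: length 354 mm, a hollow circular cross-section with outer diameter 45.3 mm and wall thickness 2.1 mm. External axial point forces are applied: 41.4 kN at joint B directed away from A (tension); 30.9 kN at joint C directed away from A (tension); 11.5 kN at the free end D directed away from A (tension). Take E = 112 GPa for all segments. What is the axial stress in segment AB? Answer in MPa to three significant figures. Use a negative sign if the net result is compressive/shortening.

267 MPa

Internal axial forces (sectioning from the free end, tension +): N_CD = 11.5 kN, N_BC = 42.4 kN, N_AB = 83.8 kN.
A_AB = 314.2 mm².
σ_AB = N_AB/A_AB = 83800/314.2 = 266.7 MPa.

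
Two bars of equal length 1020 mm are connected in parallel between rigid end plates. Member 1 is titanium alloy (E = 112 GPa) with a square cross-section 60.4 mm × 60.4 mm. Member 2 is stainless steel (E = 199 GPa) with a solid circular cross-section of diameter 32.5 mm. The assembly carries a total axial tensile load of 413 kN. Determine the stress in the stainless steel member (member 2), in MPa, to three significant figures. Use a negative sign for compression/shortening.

143 MPa

A_1 = 3648 mm².
A_2 = 829.6 mm².
Equal strain + equilibrium ⇒ each member carries load in proportion to AE: A₁E₁ = 408600000 N, A₂E₂ = 165100000 N, ΣAE = 573700000 N.
σ₂ = P·E₂/ΣAE = 413000·199000/573700000 = 143.3 MPa.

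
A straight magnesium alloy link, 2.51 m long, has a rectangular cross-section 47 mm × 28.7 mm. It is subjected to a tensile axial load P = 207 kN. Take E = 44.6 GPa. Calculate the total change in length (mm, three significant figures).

8.64 mm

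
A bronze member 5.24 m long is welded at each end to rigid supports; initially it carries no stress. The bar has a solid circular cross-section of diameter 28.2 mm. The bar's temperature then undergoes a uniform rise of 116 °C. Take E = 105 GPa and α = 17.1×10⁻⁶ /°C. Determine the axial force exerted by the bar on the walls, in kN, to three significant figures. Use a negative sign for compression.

Free thermal expansion αLΔT = 17.1e-6 · 5240 · 116 = 10.39 mm.
The walls impose strain ε = −(10.39)/5240 = -1.9836e-03; σ = Eε = 105000 · -1.9836e-03 = -208.3 MPa.
Wall reaction R = σ·A = -208.3·624.6 = -130100 N = -130.1 kN.

-130 kN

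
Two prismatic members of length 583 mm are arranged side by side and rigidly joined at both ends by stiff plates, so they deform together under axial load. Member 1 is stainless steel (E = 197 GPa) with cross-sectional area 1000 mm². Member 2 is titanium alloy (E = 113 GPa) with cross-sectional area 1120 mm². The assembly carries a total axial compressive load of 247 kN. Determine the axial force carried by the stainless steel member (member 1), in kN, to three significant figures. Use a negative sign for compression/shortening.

Equal strain + equilibrium ⇒ each member carries load in proportion to AE: A₁E₁ = 197000000 N, A₂E₂ = 126600000 N, ΣAE = 323600000 N.
F₁ = P·A₁E₁/ΣAE = -247000·197000000/323600000 = -150400 N.

-150 kN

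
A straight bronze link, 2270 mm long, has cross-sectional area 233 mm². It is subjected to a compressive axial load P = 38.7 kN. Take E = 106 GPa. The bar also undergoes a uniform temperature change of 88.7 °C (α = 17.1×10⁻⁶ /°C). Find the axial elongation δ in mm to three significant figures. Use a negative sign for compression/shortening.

δ_mech = NL/(AE) = -38700·2270/(233·106000) = -3.557 mm.
δ_thermal = αLΔT = 17.1e-6·2270·88.7 = 3.443 mm.
δ = δ_mech + δ_thermal = -0.1139 mm.

-0.114 mm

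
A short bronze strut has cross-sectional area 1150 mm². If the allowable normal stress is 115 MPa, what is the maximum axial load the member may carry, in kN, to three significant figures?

132 kN

P_max = σ_allow · A = 115 · 1150 = 132200 N = 132.2 kN.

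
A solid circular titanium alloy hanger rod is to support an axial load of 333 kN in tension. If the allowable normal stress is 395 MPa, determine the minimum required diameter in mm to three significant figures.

Required area A ≥ P/σ_allow = 333000/395 = 843 mm².
For a solid circular section, d ≥ √(4A/π) = 32.76 mm.

32.8 mm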